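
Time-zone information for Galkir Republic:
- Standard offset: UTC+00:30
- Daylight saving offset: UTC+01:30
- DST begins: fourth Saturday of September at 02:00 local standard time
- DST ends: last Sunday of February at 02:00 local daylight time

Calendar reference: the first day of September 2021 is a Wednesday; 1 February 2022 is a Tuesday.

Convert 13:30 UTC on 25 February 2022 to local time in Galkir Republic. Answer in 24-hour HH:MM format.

1 September 2021 is a Wednesday, so the first Saturday is September 4 and the fourth is September 25.
1 February 2022 is a Tuesday, so Sundays fall on 6, 13, 20, 27; the last is February 27.
At the standard offset (UTC+00:30), 13:30 UTC + 0h30m = 14:00 Galkir Republic standard time.
The standard-time date in Galkir Republic, 25 February 2022, falls between 25 September 2021 and 27 February 2022, so daylight saving is in effect and Galkir Republic is at UTC+01:30.
13:30 UTC + 1h30m = 15:00 local.

15:00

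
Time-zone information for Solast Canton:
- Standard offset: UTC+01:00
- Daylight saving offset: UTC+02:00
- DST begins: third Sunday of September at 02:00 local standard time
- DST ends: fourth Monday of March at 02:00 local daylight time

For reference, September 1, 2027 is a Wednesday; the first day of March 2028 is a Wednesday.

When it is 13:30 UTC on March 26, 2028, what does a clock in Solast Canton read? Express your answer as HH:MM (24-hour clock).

15:30

1 September 2027 is a Wednesday, so the first Sunday is September 5 and the third is September 19.
1 March 2028 is a Wednesday, so the first Monday is March 6 and the fourth is March 27.
At the standard offset (UTC+01:00), 13:30 UTC + 1h = 14:30 Solast Canton standard time.
The standard-time date in Solast Canton, March 26, 2028, falls between 19 September 2027 and 27 March 2028, so daylight saving is in effect and Solast Canton is at UTC+02:00.
13:30 UTC + 2h = 15:30 local.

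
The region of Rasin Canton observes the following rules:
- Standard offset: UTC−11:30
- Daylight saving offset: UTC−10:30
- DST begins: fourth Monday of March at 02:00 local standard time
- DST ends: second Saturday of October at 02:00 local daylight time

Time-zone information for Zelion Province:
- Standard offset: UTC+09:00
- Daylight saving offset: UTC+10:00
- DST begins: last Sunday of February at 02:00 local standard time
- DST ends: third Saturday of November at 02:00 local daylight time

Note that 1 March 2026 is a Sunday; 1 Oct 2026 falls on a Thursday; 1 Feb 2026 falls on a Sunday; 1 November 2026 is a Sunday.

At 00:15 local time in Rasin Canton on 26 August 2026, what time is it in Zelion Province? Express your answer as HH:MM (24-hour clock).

1 March 2026 is a Sunday, so the first Monday is March 2 and the fourth is March 23.
1 October 2026 is a Thursday, so the first Saturday is October 3 and the second is October 10.
26 August 2026 falls between 23 March and 10 October, so daylight saving is in effect and Rasin Canton is at UTC−10:30.
00:15 Rasin Canton + 10h30m = 10:45 UTC.
1 February 2026 is a Sunday, so Sundays fall on 1, 8, 15, 22; the last is February 22.
1 November 2026 is a Sunday, so the first Saturday is November 7 and the third is November 21.
At the standard offset (UTC+09:00), 10:45 UTC + 9h = 19:45 Zelion Province standard time.
Daylight saving runs 22 February – 21 November; the standard-time date in Zelion Province, 26 August 2026, is inside that window, so Zelion Province is at UTC+10:00.
10:45 UTC + 10h = 20:45 Zelion Province.

20:45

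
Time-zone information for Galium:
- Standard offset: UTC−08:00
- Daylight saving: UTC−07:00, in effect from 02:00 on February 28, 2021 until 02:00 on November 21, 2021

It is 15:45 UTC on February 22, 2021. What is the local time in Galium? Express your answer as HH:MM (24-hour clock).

At the standard offset (UTC−08:00), 15:45 UTC − 8h = 07:45 Galium standard time.
Daylight saving runs 28 February – 21 November; the standard-time date in Galium, February 22, 2021, is outside that window, so Galium is on standard time at UTC−08:00.
15:45 UTC − 8h = 07:45 local.

07:45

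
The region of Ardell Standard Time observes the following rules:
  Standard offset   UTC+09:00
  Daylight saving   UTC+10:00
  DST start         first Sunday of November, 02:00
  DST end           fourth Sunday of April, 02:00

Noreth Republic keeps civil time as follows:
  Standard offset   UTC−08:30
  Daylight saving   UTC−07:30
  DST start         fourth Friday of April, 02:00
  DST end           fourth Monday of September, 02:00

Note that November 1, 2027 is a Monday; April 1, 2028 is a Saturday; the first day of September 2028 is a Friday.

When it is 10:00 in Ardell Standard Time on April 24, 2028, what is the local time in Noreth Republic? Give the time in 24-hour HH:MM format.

16:30

1 November 2027 is a Monday, so the first Sunday is November 7.
1 April 2028 is a Saturday, so the first Sunday is April 2 and the fourth is April 23.
April 24, 2028 is outside the daylight-saving period (7 November 2027 – 23 April 2028), so Ardell Standard Time is on standard time, UTC+09:00.
10:00 Ardell Standard Time − 9h = 01:00 UTC.
1 April 2028 is a Saturday, so the first Friday is April 7 and the fourth is April 28.
1 September 2028 is a Friday, so the first Monday is September 4 and the fourth is September 25.
At the standard offset (UTC−08:30), 01:00 UTC − 8h30m = 16:30 Noreth Republic standard time (rolling into the previous day, 23 April 2028).
The standard-time date in Noreth Republic, April 23, 2028, is outside the daylight-saving period (28 April – 25 September), so Noreth Republic is on standard time, UTC−08:30.
01:00 UTC − 8h30m = 16:30 Noreth Republic (rolling into the previous day, 23 April 2028).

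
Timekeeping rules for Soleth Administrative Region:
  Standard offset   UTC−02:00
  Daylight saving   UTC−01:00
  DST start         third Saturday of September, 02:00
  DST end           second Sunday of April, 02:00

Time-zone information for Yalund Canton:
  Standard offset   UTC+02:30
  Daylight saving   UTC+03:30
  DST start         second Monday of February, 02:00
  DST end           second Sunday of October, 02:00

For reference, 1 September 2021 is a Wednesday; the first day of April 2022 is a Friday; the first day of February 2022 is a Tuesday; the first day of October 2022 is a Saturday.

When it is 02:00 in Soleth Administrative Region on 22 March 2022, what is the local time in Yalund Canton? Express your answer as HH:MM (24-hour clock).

06:30

1 September 2021 is a Wednesday, so the first Saturday is September 4 and the third is September 18.
1 April 2022 is a Friday, so the first Sunday is April 3 and the second is April 10.
22 March 2022 falls between 18 September 2021 and 10 April 2022, so daylight saving is in effect and Soleth Administrative Region is at UTC−01:00.
02:00 Soleth Administrative Region + 1h = 03:00 UTC.
1 February 2022 is a Tuesday, so the first Monday is February 7 and the second is February 14.
1 October 2022 is a Saturday, so the first Sunday is October 2 and the second is October 9.
At the standard offset (UTC+02:30), 03:00 UTC + 2h30m = 05:30 Yalund Canton standard time.
The standard-time date in Yalund Canton, 22 March 2022, lies within the daylight-saving period (14 February – 9 October), so Yalund Canton is on daylight time, UTC+03:30.
03:00 UTC + 3h30m = 06:30 Yalund Canton.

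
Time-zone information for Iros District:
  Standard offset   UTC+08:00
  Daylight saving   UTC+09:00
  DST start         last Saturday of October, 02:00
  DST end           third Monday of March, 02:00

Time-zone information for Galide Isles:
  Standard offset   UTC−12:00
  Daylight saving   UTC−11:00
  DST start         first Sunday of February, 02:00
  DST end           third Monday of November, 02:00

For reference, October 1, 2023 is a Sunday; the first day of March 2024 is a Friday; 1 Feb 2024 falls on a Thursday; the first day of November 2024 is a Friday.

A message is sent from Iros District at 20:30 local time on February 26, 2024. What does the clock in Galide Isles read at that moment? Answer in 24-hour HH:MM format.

1 October 2023 is a Sunday, so Saturdays fall on 7, 14, 21, 28; the last is October 28.
1 March 2024 is a Friday, so the first Monday is March 4 and the third is March 18.
February 26, 2024 falls between 28 October 2023 and 18 March 2024, so daylight saving is in effect and Iros District is at UTC+09:00.
20:30 Iros District − 9h = 11:30 UTC.
1 February 2024 is a Thursday, so the first Sunday is February 4.
1 November 2024 is a Friday, so the first Monday is November 4 and the third is November 18.
At the standard offset (UTC−12:00), 11:30 UTC − 12h = 23:30 Galide Isles standard time (rolling into the previous day, 25 February 2024).
The standard-time date in Galide Isles, February 25, 2024, falls between 4 February and 18 November, so daylight saving is in effect and Galide Isles is at UTC−11:00.
11:30 UTC − 11h = 00:30 Galide Isles.

00:30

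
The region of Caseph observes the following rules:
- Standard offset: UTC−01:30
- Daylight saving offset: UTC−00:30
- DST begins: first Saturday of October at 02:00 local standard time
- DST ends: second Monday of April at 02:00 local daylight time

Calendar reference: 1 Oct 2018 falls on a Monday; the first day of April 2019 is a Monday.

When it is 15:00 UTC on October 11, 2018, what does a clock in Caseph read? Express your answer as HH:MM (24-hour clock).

14:30

1 October 2018 is a Monday, so the first Saturday is October 6.
1 April 2019 is a Monday, so the first Monday is April 1 and the second is April 8.
At the standard offset (UTC−01:30), 15:00 UTC − 1h30m = 13:30 Caseph standard time.
The standard-time date in Caseph, October 11, 2018, falls between 6 October 2018 and 8 April 2019, so daylight saving is in effect and Caseph is at UTC−00:30.
15:00 UTC − 0h30m = 14:30 local.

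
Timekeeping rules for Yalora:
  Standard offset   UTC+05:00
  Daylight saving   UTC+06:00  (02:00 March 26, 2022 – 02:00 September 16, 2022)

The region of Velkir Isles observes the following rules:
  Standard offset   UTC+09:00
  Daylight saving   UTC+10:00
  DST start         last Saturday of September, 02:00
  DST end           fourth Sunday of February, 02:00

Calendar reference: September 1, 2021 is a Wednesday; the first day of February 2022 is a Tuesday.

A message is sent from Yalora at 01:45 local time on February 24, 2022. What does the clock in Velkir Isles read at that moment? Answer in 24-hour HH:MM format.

February 24, 2022 does not fall between 26 March and 16 September, so daylight saving is not in effect and Yalora is at UTC+05:00.
01:45 Yalora − 5h = 20:45 UTC (rolling into the previous day, 23 February 2022).
1 September 2021 is a Wednesday, so Saturdays fall on 4, 11, 18, 25; the last is September 25.
1 February 2022 is a Tuesday, so the first Sunday is February 6 and the fourth is February 27.
At the standard offset (UTC+09:00), 20:45 UTC + 9h = 05:45 Velkir Isles standard time (rolling into the next day, 24 February 2022).
Daylight saving runs 25 September 2021 – 27 February 2022; the standard-time date in Velkir Isles, February 24, 2022, is inside that window, so Velkir Isles is at UTC+10:00.
20:45 UTC + 10h = 06:45 Velkir Isles (rolling into the next day, 24 February 2022).

06:45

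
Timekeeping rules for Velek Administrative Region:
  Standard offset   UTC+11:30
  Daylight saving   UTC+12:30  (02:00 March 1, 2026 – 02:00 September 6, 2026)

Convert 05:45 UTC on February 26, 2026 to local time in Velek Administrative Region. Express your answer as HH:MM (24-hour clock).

At the standard offset (UTC+11:30), 05:45 UTC + 11h30m = 17:15 Velek Administrative Region standard time.
The standard-time date in Velek Administrative Region, February 26, 2026, does not fall between 1 March and 6 September, so daylight saving is not in effect and Velek Administrative Region is at UTC+11:30.
05:45 UTC + 11h30m = 17:15 local.

17:15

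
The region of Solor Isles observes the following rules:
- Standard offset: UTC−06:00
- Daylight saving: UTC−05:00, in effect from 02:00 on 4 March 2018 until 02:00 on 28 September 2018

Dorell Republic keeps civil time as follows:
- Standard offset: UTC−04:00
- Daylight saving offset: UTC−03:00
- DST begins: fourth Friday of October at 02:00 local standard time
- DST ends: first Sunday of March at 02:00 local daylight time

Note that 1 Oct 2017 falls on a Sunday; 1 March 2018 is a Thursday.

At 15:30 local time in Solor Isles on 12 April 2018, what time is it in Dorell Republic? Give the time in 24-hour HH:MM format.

16:30

12 April 2018 lies within the daylight-saving period (4 March – 28 September), so Solor Isles is on daylight time, UTC−05:00.
15:30 Solor Isles + 5h = 20:30 UTC.
1 October 2017 is a Sunday, so the first Friday is October 6 and the fourth is October 27.
1 March 2018 is a Thursday, so the first Sunday is March 4.
At the standard offset (UTC−04:00), 20:30 UTC − 4h = 16:30 Dorell Republic standard time.
The standard-time date in Dorell Republic, 12 April 2018, is outside the daylight-saving period (27 October 2017 – 4 March 2018), so Dorell Republic is on standard time, UTC−04:00.
20:30 UTC − 4h = 16:30 Dorell Republic.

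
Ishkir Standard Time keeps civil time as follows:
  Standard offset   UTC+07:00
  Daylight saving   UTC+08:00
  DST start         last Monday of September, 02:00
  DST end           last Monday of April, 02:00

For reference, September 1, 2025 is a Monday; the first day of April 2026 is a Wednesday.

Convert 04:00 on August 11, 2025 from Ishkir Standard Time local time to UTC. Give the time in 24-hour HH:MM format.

21:00

1 September 2025 is a Monday, so Mondays fall on 1, 8, 15, 22, 29; the last is September 29.
1 April 2026 is a Wednesday, so Mondays fall on 6, 13, 20, 27; the last is April 27.
August 11, 2025 does not fall between 29 September 2025 and 27 April 2026, so daylight saving is not in effect and Ishkir Standard Time is at UTC+07:00.
04:00 local − 7h = 21:00 UTC (rolling into the previous day, 10 August 2025).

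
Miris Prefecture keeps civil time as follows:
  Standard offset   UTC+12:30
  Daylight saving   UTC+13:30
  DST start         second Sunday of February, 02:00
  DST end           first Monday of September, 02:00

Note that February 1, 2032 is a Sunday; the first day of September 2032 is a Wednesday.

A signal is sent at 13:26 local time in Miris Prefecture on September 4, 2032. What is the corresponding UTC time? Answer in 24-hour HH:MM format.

1 February 2032 is a Sunday, so the first Sunday is February 1 and the second is February 8.
1 September 2032 is a Wednesday, so the first Monday is September 6.
Daylight saving runs 8 February – 6 September; September 4, 2032 is inside that window, so Miris Prefecture is at UTC+13:30.
13:26 local − 13h30m = 23:56 UTC (rolling into the previous day, 3 September 2032).

23:56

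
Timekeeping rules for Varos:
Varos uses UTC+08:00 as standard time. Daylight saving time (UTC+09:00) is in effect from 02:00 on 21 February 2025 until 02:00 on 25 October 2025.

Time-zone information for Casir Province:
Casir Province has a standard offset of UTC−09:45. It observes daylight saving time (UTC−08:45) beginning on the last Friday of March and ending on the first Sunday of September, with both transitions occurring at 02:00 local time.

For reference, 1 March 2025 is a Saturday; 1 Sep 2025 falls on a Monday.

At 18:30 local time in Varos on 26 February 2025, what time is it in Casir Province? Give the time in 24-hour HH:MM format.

23:45

26 February 2025 falls between 21 February and 25 October, so daylight saving is in effect and Varos is at UTC+09:00.
18:30 Varos − 9h = 09:30 UTC.
1 March 2025 is a Saturday, so Fridays fall on 7, 14, 21, 28; the last is March 28.
1 September 2025 is a Monday, so the first Sunday is September 7.
At the standard offset (UTC−09:45), 09:30 UTC − 9h45m = 23:45 Casir Province standard time (rolling into the previous day, 25 February 2025).
The standard-time date in Casir Province, 25 February 2025, does not fall between 28 March and 7 September, so daylight saving is not in effect and Casir Province is at UTC−09:45.
09:30 UTC − 9h45m = 23:45 Casir Province (rolling into the previous day, 25 February 2025).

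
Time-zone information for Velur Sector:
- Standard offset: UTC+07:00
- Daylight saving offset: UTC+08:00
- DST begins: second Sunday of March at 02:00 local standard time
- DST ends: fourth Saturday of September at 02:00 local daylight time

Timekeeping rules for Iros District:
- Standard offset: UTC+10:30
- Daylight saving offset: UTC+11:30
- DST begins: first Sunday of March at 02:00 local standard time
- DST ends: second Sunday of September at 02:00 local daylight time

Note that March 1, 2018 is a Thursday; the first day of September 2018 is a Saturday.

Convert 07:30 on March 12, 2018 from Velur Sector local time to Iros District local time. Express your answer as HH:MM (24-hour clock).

11:00

1 March 2018 is a Thursday, so the first Sunday is March 4 and the second is March 11.
1 September 2018 is a Saturday, so the first Saturday is September 1 and the fourth is September 22.
Daylight saving runs 11 March – 22 September; March 12, 2018 is inside that window, so Velur Sector is at UTC+08:00.
07:30 Velur Sector − 8h = 23:30 UTC (rolling into the previous day, 11 March 2018).
1 March 2018 is a Thursday, so the first Sunday is March 4.
1 September 2018 is a Saturday, so the first Sunday is September 2 and the second is September 9.
At the standard offset (UTC+10:30), 23:30 UTC + 10h30m = 10:00 Iros District standard time (rolling into the next day, 12 March 2018).
The standard-time date in Iros District, March 12, 2018, lies within the daylight-saving period (4 March – 9 September), so Iros District is on daylight time, UTC+11:30.
23:30 UTC + 11h30m = 11:00 Iros District (rolling into the next day, 12 March 2018).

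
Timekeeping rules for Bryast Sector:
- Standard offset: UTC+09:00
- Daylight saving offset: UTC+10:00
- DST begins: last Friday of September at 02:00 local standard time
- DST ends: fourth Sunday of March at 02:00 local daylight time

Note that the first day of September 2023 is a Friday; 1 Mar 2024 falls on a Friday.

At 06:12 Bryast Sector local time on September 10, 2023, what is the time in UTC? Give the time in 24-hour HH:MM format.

1 September 2023 is a Friday, so Fridays fall on 1, 8, 15, 22, 29; the last is September 29.
1 March 2024 is a Friday, so the first Sunday is March 3 and the fourth is March 24.
Daylight saving runs 29 September 2023 – 24 March 2024; September 10, 2023 is outside that window, so Bryast Sector is on standard time at UTC+09:00.
06:12 local − 9h = 21:12 UTC (rolling into the previous day, 9 September 2023).

21:12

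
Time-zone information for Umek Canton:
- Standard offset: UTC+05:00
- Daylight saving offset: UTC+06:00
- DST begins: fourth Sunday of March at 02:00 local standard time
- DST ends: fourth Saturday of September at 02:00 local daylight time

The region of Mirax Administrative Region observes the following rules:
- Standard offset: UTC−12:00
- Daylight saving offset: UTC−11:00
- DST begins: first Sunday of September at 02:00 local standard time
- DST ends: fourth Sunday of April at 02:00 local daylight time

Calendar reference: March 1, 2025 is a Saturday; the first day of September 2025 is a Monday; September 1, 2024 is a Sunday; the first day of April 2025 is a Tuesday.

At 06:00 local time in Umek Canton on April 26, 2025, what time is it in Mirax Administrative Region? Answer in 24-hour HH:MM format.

1 March 2025 is a Saturday, so the first Sunday is March 2 and the fourth is March 23.
1 September 2025 is a Monday, so the first Saturday is September 6 and the fourth is September 27.
April 26, 2025 falls between 23 March and 27 September, so daylight saving is in effect and Umek Canton is at UTC+06:00.
06:00 Umek Canton − 6h = 00:00 UTC.
1 September 2024 is a Sunday, so the first Sunday is September 1.
1 April 2025 is a Tuesday, so the first Sunday is April 6 and the fourth is April 27.
At the standard offset (UTC−12:00), 00:00 UTC − 12h = 12:00 Mirax Administrative Region standard time (rolling into the previous day, 25 April 2025).
Daylight saving runs 1 September 2024 – 27 April 2025; the standard-time date in Mirax Administrative Region, April 25, 2025, is inside that window, so Mirax Administrative Region is at UTC−11:00.
00:00 UTC − 11h = 13:00 Mirax Administrative Region (rolling into the previous day, 25 April 2025).

13:00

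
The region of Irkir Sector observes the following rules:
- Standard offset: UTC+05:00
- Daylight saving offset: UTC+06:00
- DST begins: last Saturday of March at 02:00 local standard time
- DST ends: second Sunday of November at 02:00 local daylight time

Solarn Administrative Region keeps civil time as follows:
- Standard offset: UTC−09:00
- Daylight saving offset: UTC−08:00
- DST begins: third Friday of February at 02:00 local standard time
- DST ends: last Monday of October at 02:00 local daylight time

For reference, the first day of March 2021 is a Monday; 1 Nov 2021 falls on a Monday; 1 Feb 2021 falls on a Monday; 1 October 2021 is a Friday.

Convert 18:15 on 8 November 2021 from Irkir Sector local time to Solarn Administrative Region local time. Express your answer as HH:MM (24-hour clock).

03:15

1 March 2021 is a Monday, so Saturdays fall on 6, 13, 20, 27; the last is March 27.
1 November 2021 is a Monday, so the first Sunday is November 7 and the second is November 14.
8 November 2021 falls between 27 March and 14 November, so daylight saving is in effect and Irkir Sector is at UTC+06:00.
18:15 Irkir Sector − 6h = 12:15 UTC.
1 February 2021 is a Monday, so the first Friday is February 5 and the third is February 19.
1 October 2021 is a Friday, so Mondays fall on 4, 11, 18, 25; the last is October 25.
At the standard offset (UTC−09:00), 12:15 UTC − 9h = 03:15 Solarn Administrative Region standard time.
Daylight saving runs 19 February – 25 October; the standard-time date in Solarn Administrative Region, 8 November 2021, is outside that window, so Solarn Administrative Region is on standard time at UTC−09:00.
12:15 UTC − 9h = 03:15 Solarn Administrative Region.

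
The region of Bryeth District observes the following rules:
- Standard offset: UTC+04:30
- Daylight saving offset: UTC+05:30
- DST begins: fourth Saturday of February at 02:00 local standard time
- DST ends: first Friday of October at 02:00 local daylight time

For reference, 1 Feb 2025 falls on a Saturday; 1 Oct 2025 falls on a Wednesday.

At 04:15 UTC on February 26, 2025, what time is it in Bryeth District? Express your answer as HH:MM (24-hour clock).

1 February 2025 is a Saturday, so the first Saturday is February 1 and the fourth is February 22.
1 October 2025 is a Wednesday, so the first Friday is October 3.
At the standard offset (UTC+04:30), 04:15 UTC + 4h30m = 08:45 Bryeth District standard time.
The standard-time date in Bryeth District, February 26, 2025, falls between 22 February and 3 October, so daylight saving is in effect and Bryeth District is at UTC+05:30.
04:15 UTC + 5h30m = 09:45 local.

09:45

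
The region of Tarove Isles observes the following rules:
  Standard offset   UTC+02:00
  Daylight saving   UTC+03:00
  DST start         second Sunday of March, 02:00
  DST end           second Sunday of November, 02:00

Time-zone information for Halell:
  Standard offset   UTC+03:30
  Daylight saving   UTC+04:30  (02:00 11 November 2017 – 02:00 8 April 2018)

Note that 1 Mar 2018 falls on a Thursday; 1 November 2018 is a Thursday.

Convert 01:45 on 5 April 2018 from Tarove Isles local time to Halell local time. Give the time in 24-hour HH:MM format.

1 March 2018 is a Thursday, so the first Sunday is March 4 and the second is March 11.
1 November 2018 is a Thursday, so the first Sunday is November 4 and the second is November 11.
5 April 2018 lies within the daylight-saving period (11 March – 11 November), so Tarove Isles is on daylight time, UTC+03:00.
01:45 Tarove Isles − 3h = 22:45 UTC (rolling into the previous day, 4 April 2018).
At the standard offset (UTC+03:30), 22:45 UTC + 3h30m = 02:15 Halell standard time (rolling into the next day, 5 April 2018).
The standard-time date in Halell, 5 April 2018, falls between 11 November 2017 and 8 April 2018, so daylight saving is in effect and Halell is at UTC+04:30.
22:45 UTC + 4h30m = 03:15 Halell (rolling into the next day, 5 April 2018).

03:15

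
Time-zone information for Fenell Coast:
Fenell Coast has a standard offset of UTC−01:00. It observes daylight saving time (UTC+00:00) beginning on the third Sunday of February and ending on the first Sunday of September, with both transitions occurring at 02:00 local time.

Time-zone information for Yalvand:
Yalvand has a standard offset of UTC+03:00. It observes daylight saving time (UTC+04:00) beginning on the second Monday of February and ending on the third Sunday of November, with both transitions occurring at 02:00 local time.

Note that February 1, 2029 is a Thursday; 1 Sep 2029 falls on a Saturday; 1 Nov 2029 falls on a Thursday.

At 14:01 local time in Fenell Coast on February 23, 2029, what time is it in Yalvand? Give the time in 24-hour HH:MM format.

18:01

1 February 2029 is a Thursday, so the first Sunday is February 4 and the third is February 18.
1 September 2029 is a Saturday, so the first Sunday is September 2.
February 23, 2029 falls between 18 February and 2 September, so daylight saving is in effect and Fenell Coast is at UTC+00:00.
14:01 Fenell Coast − 0h = 14:01 UTC.
1 February 2029 is a Thursday, so the first Monday is February 5 and the second is February 12.
1 November 2029 is a Thursday, so the first Sunday is November 4 and the third is November 18.
At the standard offset (UTC+03:00), 14:01 UTC + 3h = 17:01 Yalvand standard time.
The standard-time date in Yalvand, February 23, 2029, lies within the daylight-saving period (12 February – 18 November), so Yalvand is on daylight time, UTC+04:00.
14:01 UTC + 4h = 18:01 Yalvand.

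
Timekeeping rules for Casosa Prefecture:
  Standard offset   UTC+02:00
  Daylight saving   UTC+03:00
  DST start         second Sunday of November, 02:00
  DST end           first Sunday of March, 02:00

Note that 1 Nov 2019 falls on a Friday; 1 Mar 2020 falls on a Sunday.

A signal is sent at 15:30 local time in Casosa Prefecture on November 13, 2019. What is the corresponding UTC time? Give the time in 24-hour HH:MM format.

12:30

1 November 2019 is a Friday, so the first Sunday is November 3 and the second is November 10.
1 March 2020 is a Sunday, so the first Sunday is March 1.
November 13, 2019 falls between 10 November 2019 and 1 March 2020, so daylight saving is in effect and Casosa Prefecture is at UTC+03:00.
15:30 local − 3h = 12:30 UTC.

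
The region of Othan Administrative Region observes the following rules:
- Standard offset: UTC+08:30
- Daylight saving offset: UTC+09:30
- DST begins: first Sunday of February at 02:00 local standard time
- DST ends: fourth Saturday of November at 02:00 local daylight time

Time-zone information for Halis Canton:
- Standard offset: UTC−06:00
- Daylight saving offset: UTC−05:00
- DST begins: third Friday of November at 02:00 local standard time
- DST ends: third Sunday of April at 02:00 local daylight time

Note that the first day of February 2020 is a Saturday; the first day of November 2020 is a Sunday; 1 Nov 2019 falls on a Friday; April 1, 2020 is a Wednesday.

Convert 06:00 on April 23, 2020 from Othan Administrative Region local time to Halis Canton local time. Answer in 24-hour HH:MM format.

1 February 2020 is a Saturday, so the first Sunday is February 2.
1 November 2020 is a Sunday, so the first Saturday is November 7 and the fourth is November 28.
April 23, 2020 falls between 2 February and 28 November, so daylight saving is in effect and Othan Administrative Region is at UTC+09:30.
06:00 Othan Administrative Region − 9h30m = 20:30 UTC (rolling into the previous day, 22 April 2020).
1 November 2019 is a Friday, so the first Friday is November 1 and the third is November 15.
1 April 2020 is a Wednesday, so the first Sunday is April 5 and the third is April 19.
At the standard offset (UTC−06:00), 20:30 UTC − 6h = 14:30 Halis Canton standard time.
The standard-time date in Halis Canton, April 22, 2020, is outside the daylight-saving period (15 November 2019 – 19 April 2020), so Halis Canton is on standard time, UTC−06:00.
20:30 UTC − 6h = 14:30 Halis Canton.

14:30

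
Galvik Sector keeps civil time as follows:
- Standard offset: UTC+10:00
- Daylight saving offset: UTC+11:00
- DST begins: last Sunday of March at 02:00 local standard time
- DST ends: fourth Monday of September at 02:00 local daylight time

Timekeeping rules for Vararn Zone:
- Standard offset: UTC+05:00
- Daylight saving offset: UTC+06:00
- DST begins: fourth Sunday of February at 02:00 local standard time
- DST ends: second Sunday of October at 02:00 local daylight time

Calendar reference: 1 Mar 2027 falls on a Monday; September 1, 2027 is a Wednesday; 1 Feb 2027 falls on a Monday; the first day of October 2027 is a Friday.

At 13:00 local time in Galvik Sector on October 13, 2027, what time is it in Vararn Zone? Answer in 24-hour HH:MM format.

1 March 2027 is a Monday, so Sundays fall on 7, 14, 21, 28; the last is March 28.
1 September 2027 is a Wednesday, so the first Monday is September 6 and the fourth is September 27.
October 13, 2027 is outside the daylight-saving period (28 March – 27 September), so Galvik Sector is on standard time, UTC+10:00.
13:00 Galvik Sector − 10h = 03:00 UTC.
1 February 2027 is a Monday, so the first Sunday is February 7 and the fourth is February 28.
1 October 2027 is a Friday, so the first Sunday is October 3 and the second is October 10.
At the standard offset (UTC+05:00), 03:00 UTC + 5h = 08:00 Vararn Zone standard time.
The standard-time date in Vararn Zone, October 13, 2027, does not fall between 28 February and 10 October, so daylight saving is not in effect and Vararn Zone is at UTC+05:00.
03:00 UTC + 5h = 08:00 Vararn Zone.

08:00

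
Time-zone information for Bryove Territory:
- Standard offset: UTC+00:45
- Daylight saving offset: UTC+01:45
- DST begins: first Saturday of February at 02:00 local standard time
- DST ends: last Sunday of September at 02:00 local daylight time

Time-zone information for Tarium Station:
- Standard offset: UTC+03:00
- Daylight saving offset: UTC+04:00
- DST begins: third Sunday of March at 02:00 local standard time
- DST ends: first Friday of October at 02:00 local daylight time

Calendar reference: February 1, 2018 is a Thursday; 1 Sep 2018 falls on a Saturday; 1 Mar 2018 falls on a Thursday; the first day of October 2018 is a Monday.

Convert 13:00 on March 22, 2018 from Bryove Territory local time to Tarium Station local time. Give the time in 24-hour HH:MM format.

15:15

1 February 2018 is a Thursday, so the first Saturday is February 3.
1 September 2018 is a Saturday, so Sundays fall on 2, 9, 16, 23, 30; the last is September 30.
March 22, 2018 lies within the daylight-saving period (3 February – 30 September), so Bryove Territory is on daylight time, UTC+01:45.
13:00 Bryove Territory − 1h45m = 11:15 UTC.
1 March 2018 is a Thursday, so the first Sunday is March 4 and the third is March 18.
1 October 2018 is a Monday, so the first Friday is October 5.
At the standard offset (UTC+03:00), 11:15 UTC + 3h = 14:15 Tarium Station standard time.
Daylight saving runs 18 March – 5 October; the standard-time date in Tarium Station, March 22, 2018, is inside that window, so Tarium Station is at UTC+04:00.
11:15 UTC + 4h = 15:15 Tarium Station.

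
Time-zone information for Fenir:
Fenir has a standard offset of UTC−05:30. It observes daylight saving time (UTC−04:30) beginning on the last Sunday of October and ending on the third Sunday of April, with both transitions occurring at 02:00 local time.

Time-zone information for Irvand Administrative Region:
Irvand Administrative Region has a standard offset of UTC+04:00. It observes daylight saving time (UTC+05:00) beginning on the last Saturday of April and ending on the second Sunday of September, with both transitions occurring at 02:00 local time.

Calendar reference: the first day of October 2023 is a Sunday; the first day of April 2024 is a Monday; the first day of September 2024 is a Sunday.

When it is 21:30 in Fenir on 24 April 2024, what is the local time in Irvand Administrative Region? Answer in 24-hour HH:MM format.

1 October 2023 is a Sunday, so Sundays fall on 1, 8, 15, 22, 29; the last is October 29.
1 April 2024 is a Monday, so the first Sunday is April 7 and the third is April 21.
Daylight saving runs 29 October 2023 – 21 April 2024; 24 April 2024 is outside that window, so Fenir is on standard time at UTC−05:30.
21:30 Fenir + 5h30m = 03:00 UTC (rolling into the next day, 25 April 2024).
1 April 2024 is a Monday, so Saturdays fall on 6, 13, 20, 27; the last is April 27.
1 September 2024 is a Sunday, so the first Sunday is September 1 and the second is September 8.
At the standard offset (UTC+04:00), 03:00 UTC + 4h = 07:00 Irvand Administrative Region standard time.
Daylight saving runs 27 April – 8 September; the standard-time date in Irvand Administrative Region, 25 April 2024, is outside that window, so Irvand Administrative Region is on standard time at UTC+04:00.
03:00 UTC + 4h = 07:00 Irvand Administrative Region.

07:00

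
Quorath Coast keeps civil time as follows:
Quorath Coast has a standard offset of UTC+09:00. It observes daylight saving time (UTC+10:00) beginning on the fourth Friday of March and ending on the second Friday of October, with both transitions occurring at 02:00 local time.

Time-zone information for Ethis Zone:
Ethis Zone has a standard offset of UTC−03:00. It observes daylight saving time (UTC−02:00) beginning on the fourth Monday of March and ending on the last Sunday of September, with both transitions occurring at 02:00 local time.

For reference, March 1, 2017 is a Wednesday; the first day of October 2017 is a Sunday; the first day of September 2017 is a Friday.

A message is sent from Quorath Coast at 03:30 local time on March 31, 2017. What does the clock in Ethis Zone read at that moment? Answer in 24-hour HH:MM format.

1 March 2017 is a Wednesday, so the first Friday is March 3 and the fourth is March 24.
1 October 2017 is a Sunday, so the first Friday is October 6 and the second is October 13.
March 31, 2017 falls between 24 March and 13 October, so daylight saving is in effect and Quorath Coast is at UTC+10:00.
03:30 Quorath Coast − 10h = 17:30 UTC (rolling into the previous day, 30 March 2017).
1 March 2017 is a Wednesday, so the first Monday is March 6 and the fourth is March 27.
1 September 2017 is a Friday, so Sundays fall on 3, 10, 17, 24; the last is September 24.
At the standard offset (UTC−03:00), 17:30 UTC − 3h = 14:30 Ethis Zone standard time.
Daylight saving runs 27 March – 24 September; the standard-time date in Ethis Zone, March 30, 2017, is inside that window, so Ethis Zone is at UTC−02:00.
17:30 UTC − 2h = 15:30 Ethis Zone.

15:30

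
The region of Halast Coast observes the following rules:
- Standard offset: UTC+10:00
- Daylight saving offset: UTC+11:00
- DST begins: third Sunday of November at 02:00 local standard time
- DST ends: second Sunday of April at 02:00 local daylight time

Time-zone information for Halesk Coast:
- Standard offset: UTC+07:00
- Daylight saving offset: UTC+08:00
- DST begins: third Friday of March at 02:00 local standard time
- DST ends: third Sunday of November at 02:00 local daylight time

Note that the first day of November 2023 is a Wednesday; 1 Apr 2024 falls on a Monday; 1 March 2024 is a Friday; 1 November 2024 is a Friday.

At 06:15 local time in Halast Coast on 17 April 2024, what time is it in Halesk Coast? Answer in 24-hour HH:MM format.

1 November 2023 is a Wednesday, so the first Sunday is November 5 and the third is November 19.
1 April 2024 is a Monday, so the first Sunday is April 7 and the second is April 14.
17 April 2024 is outside the daylight-saving period (19 November 2023 – 14 April 2024), so Halast Coast is on standard time, UTC+10:00.
06:15 Halast Coast − 10h = 20:15 UTC (rolling into the previous day, 16 April 2024).
1 March 2024 is a Friday, so the first Friday is March 1 and the third is March 15.
1 November 2024 is a Friday, so the first Sunday is November 3 and the third is November 17.
At the standard offset (UTC+07:00), 20:15 UTC + 7h = 03:15 Halesk Coast standard time (rolling into the next day, 17 April 2024).
The standard-time date in Halesk Coast, 17 April 2024, falls between 15 March and 17 November, so daylight saving is in effect and Halesk Coast is at UTC+08:00.
20:15 UTC + 8h = 04:15 Halesk Coast (rolling into the next day, 17 April 2024).

04:15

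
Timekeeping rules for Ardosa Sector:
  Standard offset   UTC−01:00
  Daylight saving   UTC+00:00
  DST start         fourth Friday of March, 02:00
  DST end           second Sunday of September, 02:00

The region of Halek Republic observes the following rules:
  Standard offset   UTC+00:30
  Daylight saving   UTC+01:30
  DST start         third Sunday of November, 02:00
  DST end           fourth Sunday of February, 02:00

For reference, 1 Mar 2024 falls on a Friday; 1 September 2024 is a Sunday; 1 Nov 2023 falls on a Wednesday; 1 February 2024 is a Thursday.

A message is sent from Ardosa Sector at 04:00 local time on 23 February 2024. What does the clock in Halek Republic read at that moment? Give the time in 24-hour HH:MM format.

1 March 2024 is a Friday, so the first Friday is March 1 and the fourth is March 22.
1 September 2024 is a Sunday, so the first Sunday is September 1 and the second is September 8.
23 February 2024 is outside the daylight-saving period (22 March – 8 September), so Ardosa Sector is on standard time, UTC−01:00.
04:00 Ardosa Sector + 1h = 05:00 UTC.
1 November 2023 is a Wednesday, so the first Sunday is November 5 and the third is November 19.
1 February 2024 is a Thursday, so the first Sunday is February 4 and the fourth is February 25.
At the standard offset (UTC+00:30), 05:00 UTC + 0h30m = 05:30 Halek Republic standard time.
The standard-time date in Halek Republic, 23 February 2024, falls between 19 November 2023 and 25 February 2024, so daylight saving is in effect and Halek Republic is at UTC+01:30.
05:00 UTC + 1h30m = 06:30 Halek Republic.

06:30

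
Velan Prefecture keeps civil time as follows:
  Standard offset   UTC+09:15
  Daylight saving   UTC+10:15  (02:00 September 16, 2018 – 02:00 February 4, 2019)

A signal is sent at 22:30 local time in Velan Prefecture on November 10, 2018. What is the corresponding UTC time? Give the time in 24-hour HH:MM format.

Daylight saving runs 16 September 2018 – 4 February 2019; November 10, 2018 is inside that window, so Velan Prefecture is at UTC+10:15.
22:30 local − 10h15m = 12:15 UTC.

12:15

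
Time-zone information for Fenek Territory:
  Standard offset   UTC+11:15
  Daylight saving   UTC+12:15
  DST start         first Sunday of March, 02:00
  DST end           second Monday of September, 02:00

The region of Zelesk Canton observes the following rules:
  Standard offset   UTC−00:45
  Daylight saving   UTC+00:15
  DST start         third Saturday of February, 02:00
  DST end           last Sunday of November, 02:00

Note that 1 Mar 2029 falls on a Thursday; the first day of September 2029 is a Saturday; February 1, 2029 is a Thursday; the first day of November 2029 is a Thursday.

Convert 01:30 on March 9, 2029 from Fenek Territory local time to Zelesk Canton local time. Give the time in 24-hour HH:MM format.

13:30

1 March 2029 is a Thursday, so the first Sunday is March 4.
1 September 2029 is a Saturday, so the first Monday is September 3 and the second is September 10.
March 9, 2029 lies within the daylight-saving period (4 March – 10 September), so Fenek Territory is on daylight time, UTC+12:15.
01:30 Fenek Territory − 12h15m = 13:15 UTC (rolling into the previous day, 8 March 2029).
1 February 2029 is a Thursday, so the first Saturday is February 3 and the third is February 17.
1 November 2029 is a Thursday, so Sundays fall on 4, 11, 18, 25; the last is November 25.
At the standard offset (UTC−00:45), 13:15 UTC − 0h45m = 12:30 Zelesk Canton standard time.
The standard-time date in Zelesk Canton, March 8, 2029, lies within the daylight-saving period (17 February – 25 November), so Zelesk Canton is on daylight time, UTC+00:15.
13:15 UTC + 0h15m = 13:30 Zelesk Canton.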